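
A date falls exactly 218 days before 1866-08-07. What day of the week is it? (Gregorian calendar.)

First find the weekday of Aug 7, 1866. Doomsday rule: the anchor day for the 1800s is Friday. For year 66: 66÷12 = 5 r 6, and 6÷4 = 1, so 5+6+1 = 12.
Friday + 12 ≡ Wednesday — that's 1866's doomsday.
In August the doomsday date is Aug 8.
Aug 7 is 1 day before Aug 8; 1 mod 7 = 1, so Wednesday − 1 = Tuesday.
218 mod 7 = 1, so 218 days before a Tuesday is Tuesday − 1 = Monday.

Monday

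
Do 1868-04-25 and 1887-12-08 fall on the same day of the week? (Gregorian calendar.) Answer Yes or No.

From Apr 25, 1868 to Dec 8, 1887 is 7166 days.
7166 mod 7 = 5, so they are different weekdays.
(Apr 25, 1868 is a Saturday; Dec 8, 1887 is a Thursday.)

No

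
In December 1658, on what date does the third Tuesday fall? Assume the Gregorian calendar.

December 17, 1658

December 1, 1658 is a Sunday.
The first Tuesday is therefore December 3 (2 days later).
The third Tuesday is 3 + 2×7 = December 17.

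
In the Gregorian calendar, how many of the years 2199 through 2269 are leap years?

Multiples of 4 in [2199,2269]: 18.
Of those, multiples of 100: 1 (not leap unless ÷400).
Multiples of 400: 0.
Leap years = 18 − 1 + 0 = 17.

17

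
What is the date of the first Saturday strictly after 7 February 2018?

February 10, 2018

Feb 7, 2018 is a Wednesday.
From Wednesday to the next Saturday is 3 days.
Feb 7, 2018 + 3 = Feb 10, 2018.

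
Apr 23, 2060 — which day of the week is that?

Friday

Doomsday rule: the anchor day for the 2000s is Tuesday. For year 60: 60÷12 = 5 r 0, and 0÷4 = 0, so 5+0+0 = 5.
Tuesday + 5 ≡ Sunday — that's 2060's doomsday.
In April the doomsday date is Apr 4.
Apr 23 is 19 days after Apr 4; 19 mod 7 = 5, so Sunday + 5 = Friday.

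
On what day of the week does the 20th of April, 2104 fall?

Doomsday rule: the anchor day for the 2100s is Sunday. For year 04: 4÷12 = 0 r 4, and 4÷4 = 1, so 0+4+1 = 5.
Sunday + 5 ≡ Friday — that's 2104's doomsday.
In April the doomsday date is Apr 4.
Apr 20 is 16 days after Apr 4; 16 mod 7 = 2, so Friday + 2 = Sunday.

Sunday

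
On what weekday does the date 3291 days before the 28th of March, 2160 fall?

Mar 28, 2160 is a Friday.
3291 mod 7 = 1, so 3291 days before a Friday is Friday − 1 = Thursday.

Thursday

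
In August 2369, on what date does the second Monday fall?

August 11, 2369

August 1, 2369 is a Friday.
The first Monday is therefore August 4 (3 days later).
The second Monday is 4 + 1×7 = August 11.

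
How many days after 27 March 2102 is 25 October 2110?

Mar 27, 2102 → Mar 27, 2103: 365 days.
Mar 27, 2103 → Mar 27, 2104: 366 days (Feb 29, 2104 is in that span).
Mar 27, 2104 → Mar 27, 2105: 365 days.
Mar 27, 2105 → Mar 27, 2106: 365 days.
Mar 27, 2106 → Mar 27, 2107: 365 days.
Mar 27, 2107 → Mar 27, 2108: 366 days (Feb 29, 2108 is in that span).
Mar 27, 2108 → Mar 27, 2109: 365 days.
Mar 27, 2109 → Mar 27, 2110: 365 days.
Mar 27, 2110 → Apr 27, 2110: 31 days (March has 31).
Apr 27, 2110 → May 27, 2110: 30 days (April has 30).
May 27, 2110 → Jun 27, 2110: 31 days (May has 31).
Jun 27, 2110 → Jul 27, 2110: 30 days (June has 30).
Jul 27, 2110 → Aug 27, 2110: 31 days (July has 31).
Aug 27, 2110 → Sep 27, 2110: 31 days (August has 31).
Sep 27, 2110 → Oct 25, 2110: 28 days.
Total: 3134 days.

3134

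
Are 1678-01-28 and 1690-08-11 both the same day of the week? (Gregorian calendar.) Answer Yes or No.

From Jan 28, 1678 to Aug 11, 1690 is 4578 days.
4578 mod 7 = 0, so they are the same weekday.
(Jan 28, 1678 is a Friday; Aug 11, 1690 is a Friday.)

Yes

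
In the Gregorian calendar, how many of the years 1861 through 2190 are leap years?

Multiples of 4 in [1861,2190]: 82.
Of those, multiples of 100: 3 (not leap unless ÷400).
Multiples of 400: 1.
Leap years = 82 − 3 + 1 = 80.

80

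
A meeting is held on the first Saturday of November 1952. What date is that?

November 1, 1952 is a Saturday.
The first Saturday is therefore November 1 (same day).

November 1, 1952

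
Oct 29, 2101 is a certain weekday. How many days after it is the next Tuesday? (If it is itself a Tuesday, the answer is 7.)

Oct 29, 2101 is a Saturday.
From Saturday to the next Tuesday is 3 days.

3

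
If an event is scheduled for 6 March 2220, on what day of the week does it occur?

Monday

Doomsday rule: the anchor day for the 2200s is Friday. For year 20: 20÷12 = 1 r 8, and 8÷4 = 2, so 1+8+2 = 11.
Friday + 11 ≡ Tuesday — that's 2220's doomsday.
In March the doomsday date is Mar 14.
Mar 6 is 8 days before Mar 14; 8 mod 7 = 1, so Tuesday − 1 = Monday.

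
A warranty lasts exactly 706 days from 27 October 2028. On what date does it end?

+365 (one year) → Oct 27, 2029 (341 left).
Oct has 31 days: +5 → Nov 1, 2029 (336 left).
Nov has 30 days: +30 → Dec 1, 2029 (306 left).
Dec has 31 days: +31 → Jan 1, 2030 (275 left).
Jan has 31 days: +31 → Feb 1, 2030 (244 left).
Feb has 28 days: +28 → Mar 1, 2030 (216 left).
Mar has 31 days: +31 → Apr 1, 2030 (185 left).
Apr has 30 days: +30 → May 1, 2030 (155 left).
May has 31 days: +31 → Jun 1, 2030 (124 left).
Jun has 30 days: +30 → Jul 1, 2030 (94 left).
Jul has 31 days: +31 → Aug 1, 2030 (63 left).
Aug has 31 days: +31 → Sep 1, 2030 (32 left).
Sep has 30 days: +30 → Oct 1, 2030 (2 left).
+2 → Oct 3, 2030.

October 3, 2030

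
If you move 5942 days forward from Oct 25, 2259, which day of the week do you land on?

Monday

First find the weekday of Oct 25, 2259. Doomsday rule: the anchor day for the 2200s is Friday. For year 59: 59÷12 = 4 r 11, and 11÷4 = 2, so 4+11+2 = 17.
Friday + 17 ≡ Monday — that's 2259's doomsday.
In October the doomsday date is Oct 10.
Oct 25 is 15 days after Oct 10; 15 mod 7 = 1, so Monday + 1 = Tuesday.
5942 mod 7 = 6, so 5942 days after a Tuesday is Tuesday + 6 = Monday.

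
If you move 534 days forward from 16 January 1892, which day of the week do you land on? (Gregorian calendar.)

Monday

Jan 16, 1892 is a Saturday.
534 mod 7 = 2, so 534 days after a Saturday is Saturday + 2 = Monday.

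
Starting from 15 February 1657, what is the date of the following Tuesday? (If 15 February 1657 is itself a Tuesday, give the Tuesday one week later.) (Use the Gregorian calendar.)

Feb 15, 1657 is a Thursday.
From Thursday to the next Tuesday is 5 days.
Feb 15, 1657 + 5 = Feb 20, 1657.

February 20, 1657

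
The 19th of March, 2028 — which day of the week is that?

January 1, 2028 is a Saturday.
Jan 1, 2028 → Feb 1, 2028: 31 days (January has 31).
Feb 1, 2028 → Mar 1, 2028: 29 days (February has 29).
Mar 1, 2028 → Mar 19, 2028: 18 days.
Total: 78 days.
78 mod 7 = 1, so Saturday + 1 = Sunday.

Sunday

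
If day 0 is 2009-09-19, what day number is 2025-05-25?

5727

Sep 19, 2009 → Sep 19, 2010: 365 days.
Sep 19, 2010 → Sep 19, 2011: 365 days.
Sep 19, 2011 → Sep 19, 2012: 366 days (Feb 29, 2012 is in that span).
Sep 19, 2012 → Sep 19, 2013: 365 days.
Sep 19, 2013 → Sep 19, 2014: 365 days.
Sep 19, 2014 → Sep 19, 2015: 365 days.
Sep 19, 2015 → Sep 19, 2016: 366 days (Feb 29, 2016 is in that span).
Sep 19, 2016 → Sep 19, 2017: 365 days.
Sep 19, 2017 → Sep 19, 2018: 365 days.
Sep 19, 2018 → Sep 19, 2019: 365 days.
Sep 19, 2019 → Sep 19, 2020: 366 days (Feb 29, 2020 is in that span).
Sep 19, 2020 → Sep 19, 2021: 365 days.
Sep 19, 2021 → Sep 19, 2022: 365 days.
Sep 19, 2022 → Sep 19, 2023: 365 days.
Sep 19, 2023 → Sep 19, 2024: 366 days (Feb 29, 2024 is in that span).
Sep 19, 2024 → Oct 19, 2024: 30 days (September has 30).
Oct 19, 2024 → Nov 19, 2024: 31 days (October has 31).
Nov 19, 2024 → Dec 19, 2024: 30 days (November has 30).
Dec 19, 2024 → Jan 19, 2025: 31 days (December has 31).
Jan 19, 2025 → Feb 19, 2025: 31 days (January has 31).
Feb 19, 2025 → Mar 19, 2025: 28 days (February has 28).
Mar 19, 2025 → Apr 19, 2025: 31 days (March has 31).
Apr 19, 2025 → May 19, 2025: 30 days (April has 30).
May 19, 2025 → May 25, 2025: 6 days.
Total: 5727 days.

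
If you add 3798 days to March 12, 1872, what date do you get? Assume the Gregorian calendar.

+365 (one year) → Mar 12, 1873 (3433 left).
+365 (one year) → Mar 12, 1874 (3068 left).
+365 (one year) → Mar 12, 1875 (2703 left).
+366 (one year; includes Feb 29, 1876) → Mar 12, 1876 (2337 left).
+365 (one year) → Mar 12, 1877 (1972 left).
+365 (one year) → Mar 12, 1878 (1607 left).
+365 (one year) → Mar 12, 1879 (1242 left).
+366 (one year; includes Feb 29, 1880) → Mar 12, 1880 (876 left).
+365 (one year) → Mar 12, 1881 (511 left).
+365 (one year) → Mar 12, 1882 (146 left).
Mar has 31 days: +20 → Apr 1, 1882 (126 left).
Apr has 30 days: +30 → May 1, 1882 (96 left).
May has 31 days: +31 → Jun 1, 1882 (65 left).
Jun has 30 days: +30 → Jul 1, 1882 (35 left).
Jul has 31 days: +31 → Aug 1, 1882 (4 left).
+4 → Aug 5, 1882.

August 5, 1882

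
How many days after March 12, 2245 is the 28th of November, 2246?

Mar 12, 2245 → Mar 12, 2246: 365 days.
Mar 12, 2246 → Apr 12, 2246: 31 days (March has 31).
Apr 12, 2246 → May 12, 2246: 30 days (April has 30).
May 12, 2246 → Jun 12, 2246: 31 days (May has 31).
Jun 12, 2246 → Jul 12, 2246: 30 days (June has 30).
Jul 12, 2246 → Aug 12, 2246: 31 days (July has 31).
Aug 12, 2246 → Sep 12, 2246: 31 days (August has 31).
Sep 12, 2246 → Oct 12, 2246: 30 days (September has 30).
Oct 12, 2246 → Nov 12, 2246: 31 days (October has 31).
Nov 12, 2246 → Nov 28, 2246: 16 days.
Total: 626 days.

626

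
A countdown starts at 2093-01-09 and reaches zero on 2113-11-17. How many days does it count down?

Jan 9, 2093 → Jan 9, 2094: 365 days.
Jan 9, 2094 → Jan 9, 2095: 365 days.
Jan 9, 2095 → Jan 9, 2096: 365 days.
Jan 9, 2096 → Jan 9, 2097: 366 days (Feb 29, 2096 is in that span).
Jan 9, 2097 → Jan 9, 2098: 365 days.
Jan 9, 2098 → Jan 9, 2099: 365 days.
Jan 9, 2099 → Jan 9, 2100: 365 days.
Jan 9, 2100 → Jan 9, 2101: 365 days.
Jan 9, 2101 → Jan 9, 2102: 365 days.
Jan 9, 2102 → Jan 9, 2103: 365 days.
Jan 9, 2103 → Jan 9, 2104: 365 days.
Jan 9, 2104 → Jan 9, 2105: 366 days (Feb 29, 2104 is in that span).
Jan 9, 2105 → Jan 9, 2106: 365 days.
Jan 9, 2106 → Jan 9, 2107: 365 days.
Jan 9, 2107 → Jan 9, 2108: 365 days.
Jan 9, 2108 → Jan 9, 2109: 366 days (Feb 29, 2108 is in that span).
Jan 9, 2109 → Jan 9, 2110: 365 days.
Jan 9, 2110 → Jan 9, 2111: 365 days.
Jan 9, 2111 → Jan 9, 2112: 365 days.
Jan 9, 2112 → Jan 9, 2113: 366 days (Feb 29, 2112 is in that span).
Jan 9, 2113 → Feb 9, 2113: 31 days (January has 31).
Feb 9, 2113 → Mar 9, 2113: 28 days (February has 28).
Mar 9, 2113 → Apr 9, 2113: 31 days (March has 31).
Apr 9, 2113 → May 9, 2113: 30 days (April has 30).
May 9, 2113 → Jun 9, 2113: 31 days (May has 31).
Jun 9, 2113 → Jul 9, 2113: 30 days (June has 30).
Jul 9, 2113 → Aug 9, 2113: 31 days (July has 31).
Aug 9, 2113 → Sep 9, 2113: 31 days (August has 31).
Sep 9, 2113 → Oct 9, 2113: 30 days (September has 30).
Oct 9, 2113 → Nov 9, 2113: 31 days (October has 31).
Nov 9, 2113 → Nov 17, 2113: 8 days.
Total: 7616 days.

7616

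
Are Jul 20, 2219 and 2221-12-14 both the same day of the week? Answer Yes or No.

No

From Jul 20, 2219 to Dec 14, 2221 is 878 days.
878 mod 7 = 3, so they are different weekdays.
(Jul 20, 2219 is a Tuesday; Dec 14, 2221 is a Friday.)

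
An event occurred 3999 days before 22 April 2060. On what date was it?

−366 (one year; includes Feb 29, 2060) → Apr 22, 2059 (3633 left).
−365 (one year) → Apr 22, 2058 (3268 left).
−365 (one year) → Apr 22, 2057 (2903 left).
−365 (one year) → Apr 22, 2056 (2538 left).
−366 (one year; includes Feb 29, 2056) → Apr 22, 2055 (2172 left).
−365 (one year) → Apr 22, 2054 (1807 left).
−365 (one year) → Apr 22, 2053 (1442 left).
−365 (one year) → Apr 22, 2052 (1077 left).
−366 (one year; includes Feb 29, 2052) → Apr 22, 2051 (711 left).
−365 (one year) → Apr 22, 2050 (346 left).
−22 → Mar 31, 2050 (end of Mar, 31 days; 324 left).
−31 → Feb 28, 2050 (end of Feb, 28 days; 293 left).
−28 → Jan 31, 2050 (end of Jan, 31 days; 265 left).
−31 → Dec 31, 2049 (end of Dec, 31 days; 234 left).
−31 → Nov 30, 2049 (end of Nov, 30 days; 203 left).
−30 → Oct 31, 2049 (end of Oct, 31 days; 173 left).
−31 → Sep 30, 2049 (end of Sep, 30 days; 142 left).
−30 → Aug 31, 2049 (end of Aug, 31 days; 112 left).
−31 → Jul 31, 2049 (end of Jul, 31 days; 81 left).
−31 → Jun 30, 2049 (end of Jun, 30 days; 50 left).
−30 → May 31, 2049 (end of May, 31 days; 20 left).
−20 → May 11, 2049.

May 11, 2049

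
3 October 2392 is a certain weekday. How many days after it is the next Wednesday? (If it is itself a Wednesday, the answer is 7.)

4

Oct 3, 2392 is a Saturday.
From Saturday to the next Wednesday is 4 days.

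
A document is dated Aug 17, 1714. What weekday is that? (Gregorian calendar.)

Friday

Doomsday rule: the anchor day for the 1700s is Sunday. For year 14: 14÷12 = 1 r 2, and 2÷4 = 0, so 1+2+0 = 3.
Sunday + 3 ≡ Wednesday — that's 1714's doomsday.
In August the doomsday date is Aug 8.
Aug 17 is 9 days after Aug 8; 9 mod 7 = 2, so Wednesday + 2 = Friday.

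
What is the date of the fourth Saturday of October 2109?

October 26, 2109

October 1, 2109 is a Tuesday.
The first Saturday is therefore October 5 (4 days later).
The fourth Saturday is 5 + 3×7 = October 26.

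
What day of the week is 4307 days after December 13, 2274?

First find the weekday of Dec 13, 2274. Doomsday rule: the anchor day for the 2200s is Friday. For year 74: 74÷12 = 6 r 2, and 2÷4 = 0, so 6+2+0 = 8.
Friday + 8 ≡ Saturday — that's 2274's doomsday.
In December the doomsday date is Dec 12.
Dec 13 is 1 day after Dec 12; 1 mod 7 = 1, so Saturday + 1 = Sunday.
4307 mod 7 = 2, so 4307 days after a Sunday is Sunday + 2 = Tuesday.

Tuesday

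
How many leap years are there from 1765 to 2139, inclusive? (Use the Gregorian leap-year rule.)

90

Multiples of 4 in [1765,2139]: 93.
Of those, multiples of 100: 4 (not leap unless ÷400).
Multiples of 400: 1.
Leap years = 93 − 4 + 1 = 90.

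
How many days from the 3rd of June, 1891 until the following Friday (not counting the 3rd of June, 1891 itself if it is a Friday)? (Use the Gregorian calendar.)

2

Jun 3, 1891 is a Wednesday.
From Wednesday to the next Friday is 2 days.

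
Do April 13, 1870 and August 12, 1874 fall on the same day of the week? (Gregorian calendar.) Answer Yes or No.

Yes

From Apr 13, 1870 to Aug 12, 1874 is 1582 days.
1582 mod 7 = 0, so they are the same weekday.
(Apr 13, 1870 is a Wednesday; Aug 12, 1874 is a Wednesday.)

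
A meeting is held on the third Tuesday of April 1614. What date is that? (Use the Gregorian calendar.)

April 15, 1614

April 1, 1614 is a Tuesday.
The first Tuesday is therefore April 1 (same day).
The third Tuesday is 1 + 2×7 = April 15.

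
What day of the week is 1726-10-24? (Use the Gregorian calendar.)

Doomsday rule: the anchor day for the 1700s is Sunday. For year 26: 26÷12 = 2 r 2, and 2÷4 = 0, so 2+2+0 = 4.
Sunday + 4 ≡ Thursday — that's 1726's doomsday.
In October the doomsday date is Oct 10.
Oct 24 is 14 days after Oct 10; 14 mod 7 = 0, so Thursday + 0 = Thursday.

Thursday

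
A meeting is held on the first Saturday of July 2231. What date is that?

July 2, 2231

July 1, 2231 is a Friday.
The first Saturday is therefore July 2 (1 days later).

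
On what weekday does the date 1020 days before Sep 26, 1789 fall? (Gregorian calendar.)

Sep 26, 1789 is a Saturday.
1020 mod 7 = 5, so 1020 days before a Saturday is Saturday − 5 = Monday.

Monday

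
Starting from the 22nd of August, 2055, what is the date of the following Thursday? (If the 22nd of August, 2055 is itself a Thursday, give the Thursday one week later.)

Aug 22, 2055 is a Sunday.
From Sunday to the next Thursday is 4 days.
Aug 22, 2055 + 4 = Aug 26, 2055.

August 26, 2055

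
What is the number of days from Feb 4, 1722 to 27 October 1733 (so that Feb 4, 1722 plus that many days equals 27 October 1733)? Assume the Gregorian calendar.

4283

Feb 4, 1722 → Feb 4, 1723: 365 days.
Feb 4, 1723 → Feb 4, 1724: 365 days.
Feb 4, 1724 → Feb 4, 1725: 366 days (Feb 29, 1724 is in that span).
Feb 4, 1725 → Feb 4, 1726: 365 days.
Feb 4, 1726 → Feb 4, 1727: 365 days.
Feb 4, 1727 → Feb 4, 1728: 365 days.
Feb 4, 1728 → Feb 4, 1729: 366 days (Feb 29, 1728 is in that span).
Feb 4, 1729 → Feb 4, 1730: 365 days.
Feb 4, 1730 → Feb 4, 1731: 365 days.
Feb 4, 1731 → Feb 4, 1732: 365 days.
Feb 4, 1732 → Feb 4, 1733: 366 days (Feb 29, 1732 is in that span).
Feb 4, 1733 → Mar 4, 1733: 28 days (February has 28).
Mar 4, 1733 → Apr 4, 1733: 31 days (March has 31).
Apr 4, 1733 → May 4, 1733: 30 days (April has 30).
May 4, 1733 → Jun 4, 1733: 31 days (May has 31).
Jun 4, 1733 → Jul 4, 1733: 30 days (June has 30).
Jul 4, 1733 → Aug 4, 1733: 31 days (July has 31).
Aug 4, 1733 → Sep 4, 1733: 31 days (August has 31).
Sep 4, 1733 → Oct 4, 1733: 30 days (September has 30).
Oct 4, 1733 → Oct 27, 1733: 23 days.
Total: 4283 days.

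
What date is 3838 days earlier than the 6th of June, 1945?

−365 (one year) → Jun 6, 1944 (3473 left).
−366 (one year; includes Feb 29, 1944) → Jun 6, 1943 (3107 left).
−365 (one year) → Jun 6, 1942 (2742 left).
−365 (one year) → Jun 6, 1941 (2377 left).
−365 (one year) → Jun 6, 1940 (2012 left).
−366 (one year; includes Feb 29, 1940) → Jun 6, 1939 (1646 left).
−365 (one year) → Jun 6, 1938 (1281 left).
−365 (one year) → Jun 6, 1937 (916 left).
−365 (one year) → Jun 6, 1936 (551 left).
−366 (one year; includes Feb 29, 1936) → Jun 6, 1935 (185 left).
−6 → May 31, 1935 (end of May, 31 days; 179 left).
−31 → Apr 30, 1935 (end of Apr, 30 days; 148 left).
−30 → Mar 31, 1935 (end of Mar, 31 days; 118 left).
−31 → Feb 28, 1935 (end of Feb, 28 days; 87 left).
−28 → Jan 31, 1935 (end of Jan, 31 days; 59 left).
−31 → Dec 31, 1934 (end of Dec, 31 days; 28 left).
−28 → Dec 3, 1934.

December 3, 1934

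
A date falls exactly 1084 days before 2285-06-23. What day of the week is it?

First find the weekday of Jun 23, 2285. Doomsday rule: the anchor day for the 2200s is Friday. For year 85: 85÷12 = 7 r 1, and 1÷4 = 0, so 7+1+0 = 8.
Friday + 8 ≡ Saturday — that's 2285's doomsday.
In June the doomsday date is Jun 6.
Jun 23 is 17 days after Jun 6; 17 mod 7 = 3, so Saturday + 3 = Tuesday.
1084 mod 7 = 6, so 1084 days before a Tuesday is Tuesday − 6 = Wednesday.

Wednesday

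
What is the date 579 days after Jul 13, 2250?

+365 (one year) → Jul 13, 2251 (214 left).
Jul has 31 days: +19 → Aug 1, 2251 (195 left).
Aug has 31 days: +31 → Sep 1, 2251 (164 left).
Sep has 30 days: +30 → Oct 1, 2251 (134 left).
Oct has 31 days: +31 → Nov 1, 2251 (103 left).
Nov has 30 days: +30 → Dec 1, 2251 (73 left).
Dec has 31 days: +31 → Jan 1, 2252 (42 left).
Jan has 31 days: +31 → Feb 1, 2252 (11 left).
+11 → Feb 12, 2252.

February 12, 2252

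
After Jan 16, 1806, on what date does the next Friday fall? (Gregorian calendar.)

Jan 16, 1806 is a Thursday.
From Thursday to the next Friday is 1 day.
Jan 16, 1806 + 1 = Jan 17, 1806.

January 17, 1806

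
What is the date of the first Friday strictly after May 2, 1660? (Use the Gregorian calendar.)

May 2, 1660 is a Sunday.
From Sunday to the next Friday is 5 days.
May 2, 1660 + 5 = May 7, 1660.

May 7, 1660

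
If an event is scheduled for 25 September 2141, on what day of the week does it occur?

Monday

Doomsday rule: the anchor day for the 2100s is Sunday. For year 41: 41÷12 = 3 r 5, and 5÷4 = 1, so 3+5+1 = 9.
Sunday + 9 ≡ Tuesday — that's 2141's doomsday.
In September the doomsday date is Sep 5.
Sep 25 is 20 days after Sep 5; 20 mod 7 = 6, so Tuesday + 6 = Monday.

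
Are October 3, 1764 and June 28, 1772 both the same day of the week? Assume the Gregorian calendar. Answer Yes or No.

From Oct 3, 1764 to Jun 28, 1772 is 2825 days.
2825 mod 7 = 4, so they are different weekdays.
(Oct 3, 1764 is a Wednesday; Jun 28, 1772 is a Sunday.)

No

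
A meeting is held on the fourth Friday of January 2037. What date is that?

January 1, 2037 is a Thursday.
The first Friday is therefore January 2 (1 days later).
The fourth Friday is 2 + 3×7 = January 23.

January 23, 2037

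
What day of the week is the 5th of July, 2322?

Doomsday rule: the anchor day for the 2300s is Wednesday. For year 22: 22÷12 = 1 r 10, and 10÷4 = 2, so 1+10+2 = 13.
Wednesday + 13 ≡ Tuesday — that's 2322's doomsday.
In July the doomsday date is Jul 11.
Jul 5 is 6 days before Jul 11; 6 mod 7 = 6, so Tuesday − 6 = Wednesday.

Wednesday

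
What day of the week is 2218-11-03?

Tuesday

Doomsday rule: the anchor day for the 2200s is Friday. For year 18: 18÷12 = 1 r 6, and 6÷4 = 1, so 1+6+1 = 8.
Friday + 8 ≡ Saturday — that's 2218's doomsday.
In November the doomsday date is Nov 7.
Nov 3 is 4 days before Nov 7; 4 mod 7 = 4, so Saturday − 4 = Tuesday.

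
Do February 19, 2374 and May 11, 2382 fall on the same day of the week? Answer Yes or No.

From Feb 19, 2374 to May 11, 2382 is 3003 days.
3003 mod 7 = 0, so they are the same weekday.
(Feb 19, 2374 is a Tuesday; May 11, 2382 is a Tuesday.)

Yes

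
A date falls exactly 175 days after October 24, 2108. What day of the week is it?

Wednesday

Oct 24, 2108 is a Wednesday.
175 mod 7 = 0, so 175 days after a Wednesday is Wednesday + 0 = Wednesday.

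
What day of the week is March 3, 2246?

Doomsday rule: the anchor day for the 2200s is Friday. For year 46: 46÷12 = 3 r 10, and 10÷4 = 2, so 3+10+2 = 15.
Friday + 15 ≡ Saturday — that's 2246's doomsday.
In March the doomsday date is Mar 14.
Mar 3 is 11 days before Mar 14; 11 mod 7 = 4, so Saturday − 4 = Tuesday.

Tuesday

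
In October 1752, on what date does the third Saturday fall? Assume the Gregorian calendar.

October 1, 1752 is a Sunday.
The first Saturday is therefore October 7 (6 days later).
The third Saturday is 7 + 2×7 = October 21.

October 21, 1752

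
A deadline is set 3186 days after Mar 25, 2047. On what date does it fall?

+366 (one year; includes Feb 29, 2048) → Mar 25, 2048 (2820 left).
+365 (one year) → Mar 25, 2049 (2455 left).
+365 (one year) → Mar 25, 2050 (2090 left).
+365 (one year) → Mar 25, 2051 (1725 left).
+366 (one year; includes Feb 29, 2052) → Mar 25, 2052 (1359 left).
+365 (one year) → Mar 25, 2053 (994 left).
+365 (one year) → Mar 25, 2054 (629 left).
+365 (one year) → Mar 25, 2055 (264 left).
Mar has 31 days: +7 → Apr 1, 2055 (257 left).
Apr has 30 days: +30 → May 1, 2055 (227 left).
May has 31 days: +31 → Jun 1, 2055 (196 left).
Jun has 30 days: +30 → Jul 1, 2055 (166 left).
Jul has 31 days: +31 → Aug 1, 2055 (135 left).
Aug has 31 days: +31 → Sep 1, 2055 (104 left).
Sep has 30 days: +30 → Oct 1, 2055 (74 left).
Oct has 31 days: +31 → Nov 1, 2055 (43 left).
Nov has 30 days: +30 → Dec 1, 2055 (13 left).
+13 → Dec 14, 2055.

December 14, 2055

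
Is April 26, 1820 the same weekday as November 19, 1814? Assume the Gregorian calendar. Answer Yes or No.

From Nov 19, 1814 to Apr 26, 1820 is 1985 days.
1985 mod 7 = 4, so they are different weekdays.
(Nov 19, 1814 is a Saturday; Apr 26, 1820 is a Wednesday.)

No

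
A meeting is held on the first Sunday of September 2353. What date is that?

September 1, 2353 is a Tuesday.
The first Sunday is therefore September 6 (5 days later).

September 6, 2353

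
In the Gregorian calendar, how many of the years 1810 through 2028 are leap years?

54

Multiples of 4 in [1810,2028]: 55.
Of those, multiples of 100: 2 (not leap unless ÷400).
Multiples of 400: 1.
Leap years = 55 − 2 + 1 = 54.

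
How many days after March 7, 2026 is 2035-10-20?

Mar 7, 2026 → Mar 7, 2027: 365 days.
Mar 7, 2027 → Mar 7, 2028: 366 days (Feb 29, 2028 is in that span).
Mar 7, 2028 → Mar 7, 2029: 365 days.
Mar 7, 2029 → Mar 7, 2030: 365 days.
Mar 7, 2030 → Mar 7, 2031: 365 days.
Mar 7, 2031 → Mar 7, 2032: 366 days (Feb 29, 2032 is in that span).
Mar 7, 2032 → Mar 7, 2033: 365 days.
Mar 7, 2033 → Mar 7, 2034: 365 days.
Mar 7, 2034 → Mar 7, 2035: 365 days.
Mar 7, 2035 → Apr 7, 2035: 31 days (March has 31).
Apr 7, 2035 → May 7, 2035: 30 days (April has 30).
May 7, 2035 → Jun 7, 2035: 31 days (May has 31).
Jun 7, 2035 → Jul 7, 2035: 30 days (June has 30).
Jul 7, 2035 → Aug 7, 2035: 31 days (July has 31).
Aug 7, 2035 → Sep 7, 2035: 31 days (August has 31).
Sep 7, 2035 → Oct 7, 2035: 30 days (September has 30).
Oct 7, 2035 → Oct 20, 2035: 13 days.
Total: 3514 days.

3514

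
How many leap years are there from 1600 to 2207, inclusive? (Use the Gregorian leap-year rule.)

Multiples of 4 in [1600,2207]: 152.
Of those, multiples of 100: 7 (not leap unless ÷400).
Multiples of 400: 2.
Leap years = 152 − 7 + 2 = 147.

147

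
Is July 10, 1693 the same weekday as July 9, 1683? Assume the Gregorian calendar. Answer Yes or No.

Yes

From Jul 9, 1683 to Jul 10, 1693 is 3654 days.
3654 mod 7 = 0, so they are the same weekday.
(Jul 9, 1683 is a Friday; Jul 10, 1693 is a Friday.)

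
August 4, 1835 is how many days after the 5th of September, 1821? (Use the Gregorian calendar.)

5081

Sep 5, 1821 → Sep 5, 1822: 365 days.
Sep 5, 1822 → Sep 5, 1823: 365 days.
Sep 5, 1823 → Sep 5, 1824: 366 days (Feb 29, 1824 is in that span).
Sep 5, 1824 → Sep 5, 1825: 365 days.
Sep 5, 1825 → Sep 5, 1826: 365 days.
Sep 5, 1826 → Sep 5, 1827: 365 days.
Sep 5, 1827 → Sep 5, 1828: 366 days (Feb 29, 1828 is in that span).
Sep 5, 1828 → Sep 5, 1829: 365 days.
Sep 5, 1829 → Sep 5, 1830: 365 days.
Sep 5, 1830 → Sep 5, 1831: 365 days.
Sep 5, 1831 → Sep 5, 1832: 366 days (Feb 29, 1832 is in that span).
Sep 5, 1832 → Sep 5, 1833: 365 days.
Sep 5, 1833 → Sep 5, 1834: 365 days.
Sep 5, 1834 → Oct 5, 1834: 30 days (September has 30).
Oct 5, 1834 → Nov 5, 1834: 31 days (October has 31).
Nov 5, 1834 → Dec 5, 1834: 30 days (November has 30).
Dec 5, 1834 → Jan 5, 1835: 31 days (December has 31).
Jan 5, 1835 → Feb 5, 1835: 31 days (January has 31).
Feb 5, 1835 → Mar 5, 1835: 28 days (February has 28).
Mar 5, 1835 → Apr 5, 1835: 31 days (March has 31).
Apr 5, 1835 → May 5, 1835: 30 days (April has 30).
May 5, 1835 → Jun 5, 1835: 31 days (May has 31).
Jun 5, 1835 → Jul 5, 1835: 30 days (June has 30).
Jul 5, 1835 → Aug 4, 1835: 30 days.
Total: 5081 days.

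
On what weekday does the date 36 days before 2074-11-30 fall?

Thursday

First find the weekday of Nov 30, 2074. Doomsday rule: the anchor day for the 2000s is Tuesday. For year 74: 74÷12 = 6 r 2, and 2÷4 = 0, so 6+2+0 = 8.
Tuesday + 8 ≡ Wednesday — that's 2074's doomsday.
In November the doomsday date is Nov 7.
Nov 30 is 23 days after Nov 7; 23 mod 7 = 2, so Wednesday + 2 = Friday.
36 mod 7 = 1, so 36 days before a Friday is Friday − 1 = Thursday.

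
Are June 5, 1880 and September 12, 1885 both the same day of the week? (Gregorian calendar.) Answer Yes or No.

Yes

From Jun 5, 1880 to Sep 12, 1885 is 1925 days.
1925 mod 7 = 0, so they are the same weekday.
(Jun 5, 1880 is a Saturday; Sep 12, 1885 is a Saturday.)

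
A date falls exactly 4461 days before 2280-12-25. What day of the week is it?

Thursday

First find the weekday of Dec 25, 2280. Doomsday rule: the anchor day for the 2200s is Friday. For year 80: 80÷12 = 6 r 8, and 8÷4 = 2, so 6+8+2 = 16.
Friday + 16 ≡ Sunday — that's 2280's doomsday.
In December the doomsday date is Dec 12.
Dec 25 is 13 days after Dec 12; 13 mod 7 = 6, so Sunday + 6 = Saturday.
4461 mod 7 = 2, so 4461 days before a Saturday is Saturday − 2 = Thursday.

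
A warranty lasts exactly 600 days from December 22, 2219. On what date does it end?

August 13, 2221

+366 (one year; includes Feb 29, 2220) → Dec 22, 2220 (234 left).
Dec has 31 days: +10 → Jan 1, 2221 (224 left).
Jan has 31 days: +31 → Feb 1, 2221 (193 left).
Feb has 28 days: +28 → Mar 1, 2221 (165 left).
Mar has 31 days: +31 → Apr 1, 2221 (134 left).
Apr has 30 days: +30 → May 1, 2221 (104 left).
May has 31 days: +31 → Jun 1, 2221 (73 left).
Jun has 30 days: +30 → Jul 1, 2221 (43 left).
Jul has 31 days: +31 → Aug 1, 2221 (12 left).
+12 → Aug 13, 2221.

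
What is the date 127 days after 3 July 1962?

November 7, 1962

Jul has 31 days: +29 → Aug 1, 1962 (98 left).
Aug has 31 days: +31 → Sep 1, 1962 (67 left).
Sep has 30 days: +30 → Oct 1, 1962 (37 left).
Oct has 31 days: +31 → Nov 1, 1962 (6 left).
+6 → Nov 7, 1962.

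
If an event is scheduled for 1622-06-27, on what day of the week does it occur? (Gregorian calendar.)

Doomsday rule: the anchor day for the 1600s is Tuesday. For year 22: 22÷12 = 1 r 10, and 10÷4 = 2, so 1+10+2 = 13.
Tuesday + 13 ≡ Monday — that's 1622's doomsday.
In June the doomsday date is Jun 6.
Jun 27 is 21 days after Jun 6; 21 mod 7 = 0, so Monday + 0 = Monday.

Monday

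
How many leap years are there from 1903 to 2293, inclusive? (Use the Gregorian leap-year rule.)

96

Multiples of 4 in [1903,2293]: 98.
Of those, multiples of 100: 3 (not leap unless ÷400).
Multiples of 400: 1.
Leap years = 98 − 3 + 1 = 96.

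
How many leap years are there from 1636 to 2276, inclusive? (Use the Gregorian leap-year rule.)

156

Multiples of 4 in [1636,2276]: 161.
Of those, multiples of 100: 6 (not leap unless ÷400).
Multiples of 400: 1.
Leap years = 161 − 6 + 1 = 156.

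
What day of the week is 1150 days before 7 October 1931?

First find the weekday of Oct 7, 1931. Doomsday rule: the anchor day for the 1900s is Wednesday. For year 31: 31÷12 = 2 r 7, and 7÷4 = 1, so 2+7+1 = 10.
Wednesday + 10 ≡ Saturday — that's 1931's doomsday.
In October the doomsday date is Oct 10.
Oct 7 is 3 days before Oct 10; 3 mod 7 = 3, so Saturday − 3 = Wednesday.
1150 mod 7 = 2, so 1150 days before a Wednesday is Wednesday − 2 = Monday.

Monday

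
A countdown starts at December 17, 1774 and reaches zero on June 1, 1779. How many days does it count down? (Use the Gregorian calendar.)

Dec 17, 1774 → Dec 17, 1775: 365 days.
Dec 17, 1775 → Dec 17, 1776: 366 days (Feb 29, 1776 is in that span).
Dec 17, 1776 → Dec 17, 1777: 365 days.
Dec 17, 1777 → Dec 17, 1778: 365 days.
Dec 17, 1778 → Jan 17, 1779: 31 days (December has 31).
Jan 17, 1779 → Feb 17, 1779: 31 days (January has 31).
Feb 17, 1779 → Mar 17, 1779: 28 days (February has 28).
Mar 17, 1779 → Apr 17, 1779: 31 days (March has 31).
Apr 17, 1779 → May 17, 1779: 30 days (April has 30).
May 17, 1779 → Jun 1, 1779: 15 days.
Total: 1627 days.

1627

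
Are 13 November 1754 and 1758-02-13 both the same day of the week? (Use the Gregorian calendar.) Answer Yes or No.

No

From Nov 13, 1754 to Feb 13, 1758 is 1188 days.
1188 mod 7 = 5, so they are different weekdays.
(Nov 13, 1754 is a Wednesday; Feb 13, 1758 is a Monday.)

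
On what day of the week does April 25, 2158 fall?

Doomsday rule: the anchor day for the 2100s is Sunday. For year 58: 58÷12 = 4 r 10, and 10÷4 = 2, so 4+10+2 = 16.
Sunday + 16 ≡ Tuesday — that's 2158's doomsday.
In April the doomsday date is Apr 4.
Apr 25 is 21 days after Apr 4; 21 mod 7 = 0, so Tuesday + 0 = Tuesday.

Tuesday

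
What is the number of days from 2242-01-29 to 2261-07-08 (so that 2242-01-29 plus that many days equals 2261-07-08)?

Jan 29, 2242 → Jan 29, 2243: 365 days.
Jan 29, 2243 → Jan 29, 2244: 365 days.
Jan 29, 2244 → Jan 29, 2245: 366 days (Feb 29, 2244 is in that span).
Jan 29, 2245 → Jan 29, 2246: 365 days.
Jan 29, 2246 → Jan 29, 2247: 365 days.
Jan 29, 2247 → Jan 29, 2248: 365 days.
Jan 29, 2248 → Jan 29, 2249: 366 days (Feb 29, 2248 is in that span).
Jan 29, 2249 → Jan 29, 2250: 365 days.
Jan 29, 2250 → Jan 29, 2251: 365 days.
Jan 29, 2251 → Jan 29, 2252: 365 days.
Jan 29, 2252 → Jan 29, 2253: 366 days (Feb 29, 2252 is in that span).
Jan 29, 2253 → Jan 29, 2254: 365 days.
Jan 29, 2254 → Jan 29, 2255: 365 days.
Jan 29, 2255 → Jan 29, 2256: 365 days.
Jan 29, 2256 → Jan 29, 2257: 366 days (Feb 29, 2256 is in that span).
Jan 29, 2257 → Jan 29, 2258: 365 days.
Jan 29, 2258 → Jan 29, 2259: 365 days.
Jan 29, 2259 → Jan 29, 2260: 365 days.
Jan 29, 2260 → Jan 29, 2261: 366 days (Feb 29, 2260 is in that span).
Jan 29, 2261 → Feb 28, 2261: 30 days (January has 31).
Feb 28, 2261 → Mar 28, 2261: 28 days (February has 28).
Mar 28, 2261 → Apr 28, 2261: 31 days (March has 31).
Apr 28, 2261 → May 28, 2261: 30 days (April has 30).
May 28, 2261 → Jun 28, 2261: 31 days (May has 31).
Jun 28, 2261 → Jul 8, 2261: 10 days.
Total: 7100 days.

7100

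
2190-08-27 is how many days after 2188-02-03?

936

Feb 3, 2188 → Feb 3, 2189: 366 days (Feb 29, 2188 is in that span).
Feb 3, 2189 → Feb 3, 2190: 365 days.
Feb 3, 2190 → Mar 3, 2190: 28 days (February has 28).
Mar 3, 2190 → Apr 3, 2190: 31 days (March has 31).
Apr 3, 2190 → May 3, 2190: 30 days (April has 30).
May 3, 2190 → Jun 3, 2190: 31 days (May has 31).
Jun 3, 2190 → Jul 3, 2190: 30 days (June has 30).
Jul 3, 2190 → Aug 3, 2190: 31 days (July has 31).
Aug 3, 2190 → Aug 27, 2190: 24 days.
Total: 936 days.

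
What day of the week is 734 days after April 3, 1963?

Tuesday

Apr 3, 1963 is a Wednesday.
734 mod 7 = 6, so 734 days after a Wednesday is Wednesday + 6 = Tuesday.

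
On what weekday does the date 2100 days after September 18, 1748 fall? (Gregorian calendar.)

First find the weekday of Sep 18, 1748. Doomsday rule: the anchor day for the 1700s is Sunday. For year 48: 48÷12 = 4 r 0, and 0÷4 = 0, so 4+0+0 = 4.
Sunday + 4 ≡ Thursday — that's 1748's doomsday.
In September the doomsday date is Sep 5.
Sep 18 is 13 days after Sep 5; 13 mod 7 = 6, so Thursday + 6 = Wednesday.
2100 mod 7 = 0, so 2100 days after a Wednesday is Wednesday + 0 = Wednesday.

Wednesday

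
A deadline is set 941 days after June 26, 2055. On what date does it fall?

+366 (one year; includes Feb 29, 2056) → Jun 26, 2056 (575 left).
+365 (one year) → Jun 26, 2057 (210 left).
Jun has 30 days: +5 → Jul 1, 2057 (205 left).
Jul has 31 days: +31 → Aug 1, 2057 (174 left).
Aug has 31 days: +31 → Sep 1, 2057 (143 left).
Sep has 30 days: +30 → Oct 1, 2057 (113 left).
Oct has 31 days: +31 → Nov 1, 2057 (82 left).
Nov has 30 days: +30 → Dec 1, 2057 (52 left).
Dec has 31 days: +31 → Jan 1, 2058 (21 left).
+21 → Jan 22, 2058.

January 22, 2058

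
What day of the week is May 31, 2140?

Doomsday rule: the anchor day for the 2100s is Sunday. For year 40: 40÷12 = 3 r 4, and 4÷4 = 1, so 3+4+1 = 8.
Sunday + 8 ≡ Monday — that's 2140's doomsday.
In May the doomsday date is May 9.
May 31 is 22 days after May 9; 22 mod 7 = 1, so Monday + 1 = Tuesday.

Tuesday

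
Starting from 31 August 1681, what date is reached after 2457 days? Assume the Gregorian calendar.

+365 (one year) → Aug 31, 1682 (2092 left).
+365 (one year) → Aug 31, 1683 (1727 left).
+366 (one year; includes Feb 29, 1684) → Aug 31, 1684 (1361 left).
+365 (one year) → Aug 31, 1685 (996 left).
+365 (one year) → Aug 31, 1686 (631 left).
+365 (one year) → Aug 31, 1687 (266 left).
Aug has 31 days: +1 → Sep 1, 1687 (265 left).
Sep has 30 days: +30 → Oct 1, 1687 (235 left).
Oct has 31 days: +31 → Nov 1, 1687 (204 left).
Nov has 30 days: +30 → Dec 1, 1687 (174 left).
Dec has 31 days: +31 → Jan 1, 1688 (143 left).
Jan has 31 days: +31 → Feb 1, 1688 (112 left).
Feb has 29 days: +29 → Mar 1, 1688 (83 left).
Mar has 31 days: +31 → Apr 1, 1688 (52 left).
Apr has 30 days: +30 → May 1, 1688 (22 left).
+22 → May 23, 1688.

May 23, 1688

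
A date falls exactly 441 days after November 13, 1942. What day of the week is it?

Nov 13, 1942 is a Friday.
441 mod 7 = 0, so 441 days after a Friday is Friday + 0 = Friday.

Friday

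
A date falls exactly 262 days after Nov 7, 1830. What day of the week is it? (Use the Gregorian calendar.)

Wednesday

First find the weekday of Nov 7, 1830. Doomsday rule: the anchor day for the 1800s is Friday. For year 30: 30÷12 = 2 r 6, and 6÷4 = 1, so 2+6+1 = 9.
Friday + 9 ≡ Sunday — that's 1830's doomsday.
In November the doomsday date is Nov 7.
Nov 7 is the doomsday itself: Sunday.
262 mod 7 = 3, so 262 days after a Sunday is Sunday + 3 = Wednesday.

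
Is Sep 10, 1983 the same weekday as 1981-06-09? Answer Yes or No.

From Jun 9, 1981 to Sep 10, 1983 is 823 days.
823 mod 7 = 4, so they are different weekdays.
(Jun 9, 1981 is a Tuesday; Sep 10, 1983 is a Saturday.)

No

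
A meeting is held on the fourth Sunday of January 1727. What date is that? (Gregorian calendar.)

January 1, 1727 is a Wednesday.
The first Sunday is therefore January 5 (4 days later).
The fourth Sunday is 5 + 3×7 = January 26.

January 26, 1727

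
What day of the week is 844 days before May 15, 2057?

First find the weekday of May 15, 2057. Doomsday rule: the anchor day for the 2000s is Tuesday. For year 57: 57÷12 = 4 r 9, and 9÷4 = 2, so 4+9+2 = 15.
Tuesday + 15 ≡ Wednesday — that's 2057's doomsday.
In May the doomsday date is May 9.
May 15 is 6 days after May 9; 6 mod 7 = 6, so Wednesday + 6 = Tuesday.
844 mod 7 = 4, so 844 days before a Tuesday is Tuesday − 4 = Friday.

Friday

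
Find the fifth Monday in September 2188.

September 29, 2188

September 1, 2188 is a Monday.
The first Monday is therefore September 1 (same day).
The fifth Monday is 1 + 4×7 = September 29.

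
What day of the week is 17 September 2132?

Wednesday

January 1, 2132 is a Tuesday.
Jan 1, 2132 → Feb 1, 2132: 31 days (January has 31).
Feb 1, 2132 → Mar 1, 2132: 29 days (February has 29).
Mar 1, 2132 → Apr 1, 2132: 31 days (March has 31).
Apr 1, 2132 → May 1, 2132: 30 days (April has 30).
May 1, 2132 → Jun 1, 2132: 31 days (May has 31).
Jun 1, 2132 → Jul 1, 2132: 30 days (June has 30).
Jul 1, 2132 → Aug 1, 2132: 31 days (July has 31).
Aug 1, 2132 → Sep 1, 2132: 31 days (August has 31).
Sep 1, 2132 → Sep 17, 2132: 16 days.
Total: 260 days.
260 mod 7 = 1, so Tuesday + 1 = Wednesday.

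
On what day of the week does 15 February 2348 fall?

Sunday

Doomsday rule: the anchor day for the 2300s is Wednesday. For year 48: 48÷12 = 4 r 0, and 0÷4 = 0, so 4+0+0 = 4.
Wednesday + 4 ≡ Sunday — that's 2348's doomsday.
In February the doomsday date is Feb 29 (2348 is a leap year (divisible by 4)).
Feb 15 is 14 days before Feb 29; 14 mod 7 = 0, so Sunday − 0 = Sunday.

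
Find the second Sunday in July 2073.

July 9, 2073

July 1, 2073 is a Saturday.
The first Sunday is therefore July 2 (1 days later).
The second Sunday is 2 + 1×7 = July 9.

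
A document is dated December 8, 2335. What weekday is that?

Sunday

Doomsday rule: the anchor day for the 2300s is Wednesday. For year 35: 35÷12 = 2 r 11, and 11÷4 = 2, so 2+11+2 = 15.
Wednesday + 15 ≡ Thursday — that's 2335's doomsday.
In December the doomsday date is Dec 12.
Dec 8 is 4 days before Dec 12; 4 mod 7 = 4, so Thursday − 4 = Sunday.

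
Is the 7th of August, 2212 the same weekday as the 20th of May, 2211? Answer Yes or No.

No

From May 20, 2211 to Aug 7, 2212 is 445 days.
445 mod 7 = 4, so they are different weekdays.
(May 20, 2211 is a Monday; Aug 7, 2212 is a Friday.)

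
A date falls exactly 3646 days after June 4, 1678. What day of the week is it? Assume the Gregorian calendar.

Jun 4, 1678 is a Saturday.
3646 mod 7 = 6, so 3646 days after a Saturday is Saturday + 6 = Friday.

Friday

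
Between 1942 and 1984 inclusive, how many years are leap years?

Multiples of 4 in [1942,1984]: 11.
Of those, multiples of 100: 0 (not leap unless ÷400).
Multiples of 400: 0.
Leap years = 11 − 0 + 0 = 11.

11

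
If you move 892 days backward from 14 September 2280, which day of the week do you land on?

Sep 14, 2280 is a Tuesday.
892 mod 7 = 3, so 892 days before a Tuesday is Tuesday − 3 = Saturday.

Saturday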